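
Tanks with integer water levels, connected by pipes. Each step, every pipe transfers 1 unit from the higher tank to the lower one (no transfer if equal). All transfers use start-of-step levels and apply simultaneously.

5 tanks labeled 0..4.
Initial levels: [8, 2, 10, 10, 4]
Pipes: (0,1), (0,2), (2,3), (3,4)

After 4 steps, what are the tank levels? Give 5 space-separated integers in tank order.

Answer: 7 6 6 8 7

Derivation:
Step 1: flows [0->1,2->0,2=3,3->4] -> levels [8 3 9 9 5]
Step 2: flows [0->1,2->0,2=3,3->4] -> levels [8 4 8 8 6]
Step 3: flows [0->1,0=2,2=3,3->4] -> levels [7 5 8 7 7]
Step 4: flows [0->1,2->0,2->3,3=4] -> levels [7 6 6 8 7]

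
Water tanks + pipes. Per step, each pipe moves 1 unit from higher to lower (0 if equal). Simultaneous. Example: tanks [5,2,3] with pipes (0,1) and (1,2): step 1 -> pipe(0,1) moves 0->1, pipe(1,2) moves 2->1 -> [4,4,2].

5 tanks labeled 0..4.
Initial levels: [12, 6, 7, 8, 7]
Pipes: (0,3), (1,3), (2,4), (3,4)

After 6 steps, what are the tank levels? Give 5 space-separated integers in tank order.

Step 1: flows [0->3,3->1,2=4,3->4] -> levels [11 7 7 7 8]
Step 2: flows [0->3,1=3,4->2,4->3] -> levels [10 7 8 9 6]
Step 3: flows [0->3,3->1,2->4,3->4] -> levels [9 8 7 8 8]
Step 4: flows [0->3,1=3,4->2,3=4] -> levels [8 8 8 9 7]
Step 5: flows [3->0,3->1,2->4,3->4] -> levels [9 9 7 6 9]
Step 6: flows [0->3,1->3,4->2,4->3] -> levels [8 8 8 9 7]

Answer: 8 8 8 9 7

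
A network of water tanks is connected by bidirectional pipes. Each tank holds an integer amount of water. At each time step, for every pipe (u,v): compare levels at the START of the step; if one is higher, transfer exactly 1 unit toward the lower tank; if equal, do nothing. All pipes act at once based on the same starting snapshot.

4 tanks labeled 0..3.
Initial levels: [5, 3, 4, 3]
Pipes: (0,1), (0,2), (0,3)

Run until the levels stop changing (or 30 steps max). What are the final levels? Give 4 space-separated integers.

Step 1: flows [0->1,0->2,0->3] -> levels [2 4 5 4]
Step 2: flows [1->0,2->0,3->0] -> levels [5 3 4 3]
  -> period-2 cycle: step 2 state = step 0 state; never stabilizes
  -> state at step 30: (30-0) mod 2 = 0, same as step 0 -> [5 3 4 3]

Answer: 5 3 4 3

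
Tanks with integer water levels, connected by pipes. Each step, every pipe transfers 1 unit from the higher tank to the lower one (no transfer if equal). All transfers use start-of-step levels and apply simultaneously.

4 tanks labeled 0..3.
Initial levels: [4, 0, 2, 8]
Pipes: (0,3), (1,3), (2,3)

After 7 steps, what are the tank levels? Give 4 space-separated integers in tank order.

Step 1: flows [3->0,3->1,3->2] -> levels [5 1 3 5]
Step 2: flows [0=3,3->1,3->2] -> levels [5 2 4 3]
Step 3: flows [0->3,3->1,2->3] -> levels [4 3 3 4]
Step 4: flows [0=3,3->1,3->2] -> levels [4 4 4 2]
Step 5: flows [0->3,1->3,2->3] -> levels [3 3 3 5]
Step 6: flows [3->0,3->1,3->2] -> levels [4 4 4 2]
  -> period-2 cycle: step 6 state = step 4 state
  -> state at step 7: (7-4) mod 2 = 1, same as step 5 -> [3 3 3 5]

Answer: 3 3 3 5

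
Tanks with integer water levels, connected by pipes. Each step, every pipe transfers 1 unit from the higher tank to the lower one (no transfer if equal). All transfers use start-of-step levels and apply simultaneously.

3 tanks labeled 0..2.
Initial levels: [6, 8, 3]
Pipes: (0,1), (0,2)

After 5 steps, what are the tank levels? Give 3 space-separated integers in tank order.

Step 1: flows [1->0,0->2] -> levels [6 7 4]
Step 2: flows [1->0,0->2] -> levels [6 6 5]
Step 3: flows [0=1,0->2] -> levels [5 6 6]
Step 4: flows [1->0,2->0] -> levels [7 5 5]
Step 5: flows [0->1,0->2] -> levels [5 6 6]

Answer: 5 6 6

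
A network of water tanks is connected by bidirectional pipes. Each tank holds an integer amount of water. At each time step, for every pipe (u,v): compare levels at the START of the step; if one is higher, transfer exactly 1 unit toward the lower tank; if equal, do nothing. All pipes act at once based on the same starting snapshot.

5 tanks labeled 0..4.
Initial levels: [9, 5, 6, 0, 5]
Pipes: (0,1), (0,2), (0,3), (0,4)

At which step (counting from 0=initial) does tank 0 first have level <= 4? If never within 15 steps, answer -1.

Answer: 3

Derivation:
Step 1: flows [0->1,0->2,0->3,0->4] -> levels [5 6 7 1 6]
Step 2: flows [1->0,2->0,0->3,4->0] -> levels [7 5 6 2 5]
Step 3: flows [0->1,0->2,0->3,0->4] -> levels [3 6 7 3 6]
Tank 0 first reaches <=4 at step 3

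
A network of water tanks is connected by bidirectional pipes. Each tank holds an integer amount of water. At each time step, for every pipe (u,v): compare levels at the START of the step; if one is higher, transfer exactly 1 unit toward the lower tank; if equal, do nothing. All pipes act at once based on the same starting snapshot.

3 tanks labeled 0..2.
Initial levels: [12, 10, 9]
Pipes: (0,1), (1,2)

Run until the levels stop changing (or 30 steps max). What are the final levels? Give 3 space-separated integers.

Step 1: flows [0->1,1->2] -> levels [11 10 10]
Step 2: flows [0->1,1=2] -> levels [10 11 10]
Step 3: flows [1->0,1->2] -> levels [11 9 11]
Step 4: flows [0->1,2->1] -> levels [10 11 10]
  -> period-2 cycle: step 4 state = step 2 state; never stabilizes
  -> state at step 30: (30-2) mod 2 = 0, same as step 2 -> [10 11 10]

Answer: 10 11 10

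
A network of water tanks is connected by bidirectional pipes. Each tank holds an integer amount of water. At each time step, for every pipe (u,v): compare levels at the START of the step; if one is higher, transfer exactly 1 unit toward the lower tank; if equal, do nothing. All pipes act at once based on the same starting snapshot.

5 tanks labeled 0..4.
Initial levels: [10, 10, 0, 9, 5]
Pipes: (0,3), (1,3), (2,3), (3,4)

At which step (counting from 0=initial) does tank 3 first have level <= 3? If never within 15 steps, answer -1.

Step 1: flows [0->3,1->3,3->2,3->4] -> levels [9 9 1 9 6]
Step 2: flows [0=3,1=3,3->2,3->4] -> levels [9 9 2 7 7]
Step 3: flows [0->3,1->3,3->2,3=4] -> levels [8 8 3 8 7]
Step 4: flows [0=3,1=3,3->2,3->4] -> levels [8 8 4 6 8]
Step 5: flows [0->3,1->3,3->2,4->3] -> levels [7 7 5 8 7]
Step 6: flows [3->0,3->1,3->2,3->4] -> levels [8 8 6 4 8]
Step 7: flows [0->3,1->3,2->3,4->3] -> levels [7 7 5 8 7]
  -> period-2 cycle (repeats step 5); tank 3 never drops to <=3
Tank 3 never reaches <=3 within 15 steps

Answer: -1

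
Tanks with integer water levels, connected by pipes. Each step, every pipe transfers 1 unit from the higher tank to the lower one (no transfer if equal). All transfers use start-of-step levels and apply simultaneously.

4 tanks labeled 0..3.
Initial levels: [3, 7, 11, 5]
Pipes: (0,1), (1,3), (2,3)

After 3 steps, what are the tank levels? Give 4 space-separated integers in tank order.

Step 1: flows [1->0,1->3,2->3] -> levels [4 5 10 7]
Step 2: flows [1->0,3->1,2->3] -> levels [5 5 9 7]
Step 3: flows [0=1,3->1,2->3] -> levels [5 6 8 7]

Answer: 5 6 8 7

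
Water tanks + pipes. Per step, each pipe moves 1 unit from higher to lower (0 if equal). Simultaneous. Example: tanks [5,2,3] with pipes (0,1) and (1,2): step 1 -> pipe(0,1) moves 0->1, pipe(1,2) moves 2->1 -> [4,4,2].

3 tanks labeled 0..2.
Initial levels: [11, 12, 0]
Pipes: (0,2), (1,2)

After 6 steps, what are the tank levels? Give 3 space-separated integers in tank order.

Step 1: flows [0->2,1->2] -> levels [10 11 2]
Step 2: flows [0->2,1->2] -> levels [9 10 4]
Step 3: flows [0->2,1->2] -> levels [8 9 6]
Step 4: flows [0->2,1->2] -> levels [7 8 8]
Step 5: flows [2->0,1=2] -> levels [8 8 7]
Step 6: flows [0->2,1->2] -> levels [7 7 9]

Answer: 7 7 9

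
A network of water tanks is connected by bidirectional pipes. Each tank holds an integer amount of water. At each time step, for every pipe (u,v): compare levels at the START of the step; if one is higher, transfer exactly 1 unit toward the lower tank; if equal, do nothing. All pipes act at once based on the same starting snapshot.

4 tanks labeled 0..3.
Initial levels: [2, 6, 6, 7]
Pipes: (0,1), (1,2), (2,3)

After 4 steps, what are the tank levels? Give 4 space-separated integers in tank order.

Step 1: flows [1->0,1=2,3->2] -> levels [3 5 7 6]
Step 2: flows [1->0,2->1,2->3] -> levels [4 5 5 7]
Step 3: flows [1->0,1=2,3->2] -> levels [5 4 6 6]
Step 4: flows [0->1,2->1,2=3] -> levels [4 6 5 6]

Answer: 4 6 5 6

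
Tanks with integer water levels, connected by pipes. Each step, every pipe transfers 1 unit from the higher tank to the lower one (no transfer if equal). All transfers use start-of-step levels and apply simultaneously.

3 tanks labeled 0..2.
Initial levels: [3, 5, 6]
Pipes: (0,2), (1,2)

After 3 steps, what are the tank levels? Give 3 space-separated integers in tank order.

Step 1: flows [2->0,2->1] -> levels [4 6 4]
Step 2: flows [0=2,1->2] -> levels [4 5 5]
Step 3: flows [2->0,1=2] -> levels [5 5 4]

Answer: 5 5 4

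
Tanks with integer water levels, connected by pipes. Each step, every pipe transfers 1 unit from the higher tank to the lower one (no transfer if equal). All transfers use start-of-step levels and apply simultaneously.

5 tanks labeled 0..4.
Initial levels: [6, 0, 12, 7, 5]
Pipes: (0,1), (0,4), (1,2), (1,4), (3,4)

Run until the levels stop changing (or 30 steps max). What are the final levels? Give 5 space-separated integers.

Answer: 6 7 6 6 5

Derivation:
Step 1: flows [0->1,0->4,2->1,4->1,3->4] -> levels [4 3 11 6 6]
Step 2: flows [0->1,4->0,2->1,4->1,3=4] -> levels [4 6 10 6 4]
Step 3: flows [1->0,0=4,2->1,1->4,3->4] -> levels [5 5 9 5 6]
Step 4: flows [0=1,4->0,2->1,4->1,4->3] -> levels [6 7 8 6 3]
Step 5: flows [1->0,0->4,2->1,1->4,3->4] -> levels [6 6 7 5 6]
Step 6: flows [0=1,0=4,2->1,1=4,4->3] -> levels [6 7 6 6 5]
Step 7: flows [1->0,0->4,1->2,1->4,3->4] -> levels [6 4 7 5 8]
Step 8: flows [0->1,4->0,2->1,4->1,4->3] -> levels [6 7 6 6 5]
  -> period-2 cycle: step 8 state = step 6 state; never stabilizes
  -> state at step 30: (30-6) mod 2 = 0, same as step 6 -> [6 7 6 6 5]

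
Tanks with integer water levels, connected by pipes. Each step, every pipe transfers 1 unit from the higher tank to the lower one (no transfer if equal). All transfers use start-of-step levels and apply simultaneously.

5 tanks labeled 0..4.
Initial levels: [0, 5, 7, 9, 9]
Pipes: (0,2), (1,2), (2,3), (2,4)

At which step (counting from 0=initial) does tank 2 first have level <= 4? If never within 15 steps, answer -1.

Step 1: flows [2->0,2->1,3->2,4->2] -> levels [1 6 7 8 8]
Step 2: flows [2->0,2->1,3->2,4->2] -> levels [2 7 7 7 7]
Step 3: flows [2->0,1=2,2=3,2=4] -> levels [3 7 6 7 7]
Step 4: flows [2->0,1->2,3->2,4->2] -> levels [4 6 8 6 6]
Step 5: flows [2->0,2->1,2->3,2->4] -> levels [5 7 4 7 7]
Tank 2 first reaches <=4 at step 5

Answer: 5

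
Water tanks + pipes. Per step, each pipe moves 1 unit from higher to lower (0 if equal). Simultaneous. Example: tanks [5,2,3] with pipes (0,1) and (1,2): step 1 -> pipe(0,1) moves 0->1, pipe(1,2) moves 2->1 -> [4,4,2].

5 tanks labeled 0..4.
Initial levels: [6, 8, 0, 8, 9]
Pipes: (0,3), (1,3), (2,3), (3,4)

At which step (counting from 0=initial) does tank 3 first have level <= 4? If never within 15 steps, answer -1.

Answer: 3

Derivation:
Step 1: flows [3->0,1=3,3->2,4->3] -> levels [7 8 1 7 8]
Step 2: flows [0=3,1->3,3->2,4->3] -> levels [7 7 2 8 7]
Step 3: flows [3->0,3->1,3->2,3->4] -> levels [8 8 3 4 8]
Tank 3 first reaches <=4 at step 3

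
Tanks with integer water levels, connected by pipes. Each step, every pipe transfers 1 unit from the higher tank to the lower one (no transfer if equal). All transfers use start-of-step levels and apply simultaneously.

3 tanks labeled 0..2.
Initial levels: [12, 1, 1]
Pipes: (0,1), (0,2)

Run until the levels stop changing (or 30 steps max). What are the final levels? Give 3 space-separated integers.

Answer: 4 5 5

Derivation:
Step 1: flows [0->1,0->2] -> levels [10 2 2]
Step 2: flows [0->1,0->2] -> levels [8 3 3]
Step 3: flows [0->1,0->2] -> levels [6 4 4]
Step 4: flows [0->1,0->2] -> levels [4 5 5]
Step 5: flows [1->0,2->0] -> levels [6 4 4]
  -> period-2 cycle: step 5 state = step 3 state; never stabilizes
  -> state at step 30: (30-3) mod 2 = 1, same as step 4 -> [4 5 5]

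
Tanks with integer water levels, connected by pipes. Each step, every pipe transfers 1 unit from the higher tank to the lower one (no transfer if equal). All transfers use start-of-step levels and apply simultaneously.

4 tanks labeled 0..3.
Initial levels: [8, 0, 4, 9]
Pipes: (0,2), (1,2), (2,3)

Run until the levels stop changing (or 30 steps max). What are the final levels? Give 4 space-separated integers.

Answer: 6 6 3 6

Derivation:
Step 1: flows [0->2,2->1,3->2] -> levels [7 1 5 8]
Step 2: flows [0->2,2->1,3->2] -> levels [6 2 6 7]
Step 3: flows [0=2,2->1,3->2] -> levels [6 3 6 6]
Step 4: flows [0=2,2->1,2=3] -> levels [6 4 5 6]
Step 5: flows [0->2,2->1,3->2] -> levels [5 5 6 5]
Step 6: flows [2->0,2->1,2->3] -> levels [6 6 3 6]
Step 7: flows [0->2,1->2,3->2] -> levels [5 5 6 5]
  -> period-2 cycle: step 7 state = step 5 state; never stabilizes
  -> state at step 30: (30-5) mod 2 = 1, same as step 6 -> [6 6 3 6]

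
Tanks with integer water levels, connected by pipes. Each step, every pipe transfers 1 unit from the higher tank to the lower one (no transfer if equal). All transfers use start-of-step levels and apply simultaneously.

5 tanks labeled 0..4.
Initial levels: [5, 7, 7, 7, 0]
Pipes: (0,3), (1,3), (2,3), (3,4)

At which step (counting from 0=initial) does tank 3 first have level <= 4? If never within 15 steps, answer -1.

Answer: 3

Derivation:
Step 1: flows [3->0,1=3,2=3,3->4] -> levels [6 7 7 5 1]
Step 2: flows [0->3,1->3,2->3,3->4] -> levels [5 6 6 7 2]
Step 3: flows [3->0,3->1,3->2,3->4] -> levels [6 7 7 3 3]
Tank 3 first reaches <=4 at step 3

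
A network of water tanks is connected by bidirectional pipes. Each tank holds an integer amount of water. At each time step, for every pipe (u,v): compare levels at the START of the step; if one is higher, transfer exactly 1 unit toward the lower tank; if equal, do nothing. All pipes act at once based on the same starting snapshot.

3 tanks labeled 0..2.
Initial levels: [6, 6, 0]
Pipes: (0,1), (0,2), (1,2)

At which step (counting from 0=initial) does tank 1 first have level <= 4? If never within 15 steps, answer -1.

Step 1: flows [0=1,0->2,1->2] -> levels [5 5 2]
Step 2: flows [0=1,0->2,1->2] -> levels [4 4 4]
Tank 1 first reaches <=4 at step 2

Answer: 2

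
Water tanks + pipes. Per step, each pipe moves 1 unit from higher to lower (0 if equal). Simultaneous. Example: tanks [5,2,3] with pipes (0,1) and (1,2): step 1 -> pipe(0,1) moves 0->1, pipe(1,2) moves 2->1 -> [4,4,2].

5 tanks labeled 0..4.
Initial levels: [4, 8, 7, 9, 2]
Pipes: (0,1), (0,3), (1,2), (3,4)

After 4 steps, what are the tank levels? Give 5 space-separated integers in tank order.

Step 1: flows [1->0,3->0,1->2,3->4] -> levels [6 6 8 7 3]
Step 2: flows [0=1,3->0,2->1,3->4] -> levels [7 7 7 5 4]
Step 3: flows [0=1,0->3,1=2,3->4] -> levels [6 7 7 5 5]
Step 4: flows [1->0,0->3,1=2,3=4] -> levels [6 6 7 6 5]

Answer: 6 6 7 6 5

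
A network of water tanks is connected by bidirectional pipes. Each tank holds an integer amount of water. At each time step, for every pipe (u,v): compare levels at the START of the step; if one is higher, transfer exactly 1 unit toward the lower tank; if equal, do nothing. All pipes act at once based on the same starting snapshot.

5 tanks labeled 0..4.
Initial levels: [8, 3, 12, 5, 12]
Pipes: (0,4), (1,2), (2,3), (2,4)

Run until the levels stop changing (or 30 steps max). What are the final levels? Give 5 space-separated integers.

Answer: 9 7 9 7 8

Derivation:
Step 1: flows [4->0,2->1,2->3,2=4] -> levels [9 4 10 6 11]
Step 2: flows [4->0,2->1,2->3,4->2] -> levels [10 5 9 7 9]
Step 3: flows [0->4,2->1,2->3,2=4] -> levels [9 6 7 8 10]
Step 4: flows [4->0,2->1,3->2,4->2] -> levels [10 7 8 7 8]
Step 5: flows [0->4,2->1,2->3,2=4] -> levels [9 8 6 8 9]
Step 6: flows [0=4,1->2,3->2,4->2] -> levels [9 7 9 7 8]
Step 7: flows [0->4,2->1,2->3,2->4] -> levels [8 8 6 8 10]
Step 8: flows [4->0,1->2,3->2,4->2] -> levels [9 7 9 7 8]
  -> period-2 cycle: step 8 state = step 6 state; never stabilizes
  -> state at step 30: (30-6) mod 2 = 0, same as step 6 -> [9 7 9 7 8]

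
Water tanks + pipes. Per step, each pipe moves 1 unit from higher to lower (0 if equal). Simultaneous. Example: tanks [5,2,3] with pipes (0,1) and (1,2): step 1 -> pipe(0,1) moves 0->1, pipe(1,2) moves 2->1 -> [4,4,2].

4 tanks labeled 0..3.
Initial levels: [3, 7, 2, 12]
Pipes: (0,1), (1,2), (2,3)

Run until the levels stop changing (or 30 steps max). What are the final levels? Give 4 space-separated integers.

Step 1: flows [1->0,1->2,3->2] -> levels [4 5 4 11]
Step 2: flows [1->0,1->2,3->2] -> levels [5 3 6 10]
Step 3: flows [0->1,2->1,3->2] -> levels [4 5 6 9]
Step 4: flows [1->0,2->1,3->2] -> levels [5 5 6 8]
Step 5: flows [0=1,2->1,3->2] -> levels [5 6 6 7]
Step 6: flows [1->0,1=2,3->2] -> levels [6 5 7 6]
Step 7: flows [0->1,2->1,2->3] -> levels [5 7 5 7]
Step 8: flows [1->0,1->2,3->2] -> levels [6 5 7 6]
  -> period-2 cycle: step 8 state = step 6 state; never stabilizes
  -> state at step 30: (30-6) mod 2 = 0, same as step 6 -> [6 5 7 6]

Answer: 6 5 7 6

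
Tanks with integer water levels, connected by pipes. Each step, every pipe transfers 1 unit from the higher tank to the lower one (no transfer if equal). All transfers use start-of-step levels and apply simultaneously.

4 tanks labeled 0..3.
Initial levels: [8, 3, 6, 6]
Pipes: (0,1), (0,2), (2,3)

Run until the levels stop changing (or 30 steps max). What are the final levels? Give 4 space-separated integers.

Step 1: flows [0->1,0->2,2=3] -> levels [6 4 7 6]
Step 2: flows [0->1,2->0,2->3] -> levels [6 5 5 7]
Step 3: flows [0->1,0->2,3->2] -> levels [4 6 7 6]
Step 4: flows [1->0,2->0,2->3] -> levels [6 5 5 7]
  -> period-2 cycle: step 4 state = step 2 state; never stabilizes
  -> state at step 30: (30-2) mod 2 = 0, same as step 2 -> [6 5 5 7]

Answer: 6 5 5 7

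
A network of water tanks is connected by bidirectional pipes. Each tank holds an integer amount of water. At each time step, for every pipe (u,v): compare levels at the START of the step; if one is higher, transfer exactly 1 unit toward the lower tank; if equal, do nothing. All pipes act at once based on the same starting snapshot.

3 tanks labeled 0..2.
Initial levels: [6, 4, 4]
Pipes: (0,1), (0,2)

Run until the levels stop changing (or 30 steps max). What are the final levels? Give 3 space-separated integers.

Answer: 6 4 4

Derivation:
Step 1: flows [0->1,0->2] -> levels [4 5 5]
Step 2: flows [1->0,2->0] -> levels [6 4 4]
  -> period-2 cycle: step 2 state = step 0 state; never stabilizes
  -> state at step 30: (30-0) mod 2 = 0, same as step 0 -> [6 4 4]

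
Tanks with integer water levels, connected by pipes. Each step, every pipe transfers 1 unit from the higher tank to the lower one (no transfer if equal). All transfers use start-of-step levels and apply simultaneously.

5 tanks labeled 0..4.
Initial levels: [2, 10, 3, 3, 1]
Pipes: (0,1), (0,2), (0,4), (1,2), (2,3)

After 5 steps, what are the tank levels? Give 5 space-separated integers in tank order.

Answer: 5 4 3 4 3

Derivation:
Step 1: flows [1->0,2->0,0->4,1->2,2=3] -> levels [3 8 3 3 2]
Step 2: flows [1->0,0=2,0->4,1->2,2=3] -> levels [3 6 4 3 3]
Step 3: flows [1->0,2->0,0=4,1->2,2->3] -> levels [5 4 3 4 3]
Step 4: flows [0->1,0->2,0->4,1->2,3->2] -> levels [2 4 6 3 4]
Step 5: flows [1->0,2->0,4->0,2->1,2->3] -> levels [5 4 3 4 3]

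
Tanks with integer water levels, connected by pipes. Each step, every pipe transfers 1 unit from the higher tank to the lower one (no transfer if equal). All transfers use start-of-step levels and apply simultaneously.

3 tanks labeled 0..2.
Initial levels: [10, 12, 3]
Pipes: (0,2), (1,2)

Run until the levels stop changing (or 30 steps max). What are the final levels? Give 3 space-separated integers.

Step 1: flows [0->2,1->2] -> levels [9 11 5]
Step 2: flows [0->2,1->2] -> levels [8 10 7]
Step 3: flows [0->2,1->2] -> levels [7 9 9]
Step 4: flows [2->0,1=2] -> levels [8 9 8]
Step 5: flows [0=2,1->2] -> levels [8 8 9]
Step 6: flows [2->0,2->1] -> levels [9 9 7]
Step 7: flows [0->2,1->2] -> levels [8 8 9]
  -> period-2 cycle: step 7 state = step 5 state; never stabilizes
  -> state at step 30: (30-5) mod 2 = 1, same as step 6 -> [9 9 7]

Answer: 9 9 7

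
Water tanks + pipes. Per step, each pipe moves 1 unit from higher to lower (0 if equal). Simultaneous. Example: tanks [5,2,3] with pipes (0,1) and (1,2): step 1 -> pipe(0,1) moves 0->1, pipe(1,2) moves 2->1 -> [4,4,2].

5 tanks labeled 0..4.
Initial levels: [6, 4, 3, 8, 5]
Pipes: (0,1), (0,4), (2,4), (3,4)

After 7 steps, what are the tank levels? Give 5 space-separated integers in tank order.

Answer: 4 5 5 5 7

Derivation:
Step 1: flows [0->1,0->4,4->2,3->4] -> levels [4 5 4 7 6]
Step 2: flows [1->0,4->0,4->2,3->4] -> levels [6 4 5 6 5]
Step 3: flows [0->1,0->4,2=4,3->4] -> levels [4 5 5 5 7]
Step 4: flows [1->0,4->0,4->2,4->3] -> levels [6 4 6 6 4]
Step 5: flows [0->1,0->4,2->4,3->4] -> levels [4 5 5 5 7]
  -> period-2 cycle: step 5 state = step 3 state
  -> state at step 7: (7-3) mod 2 = 0, same as step 3 -> [4 5 5 5 7]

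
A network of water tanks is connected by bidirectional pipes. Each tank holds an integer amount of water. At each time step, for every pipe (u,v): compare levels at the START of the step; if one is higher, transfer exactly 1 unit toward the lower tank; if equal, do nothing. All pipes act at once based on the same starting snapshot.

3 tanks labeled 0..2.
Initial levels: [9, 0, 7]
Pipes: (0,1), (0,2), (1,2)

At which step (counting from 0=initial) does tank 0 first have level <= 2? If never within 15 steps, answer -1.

Answer: -1

Derivation:
Step 1: flows [0->1,0->2,2->1] -> levels [7 2 7]
Step 2: flows [0->1,0=2,2->1] -> levels [6 4 6]
Step 3: flows [0->1,0=2,2->1] -> levels [5 6 5]
Step 4: flows [1->0,0=2,1->2] -> levels [6 4 6]
  -> period-2 cycle (repeats step 2); tank 0 never drops to <=2
Tank 0 never reaches <=2 within 15 steps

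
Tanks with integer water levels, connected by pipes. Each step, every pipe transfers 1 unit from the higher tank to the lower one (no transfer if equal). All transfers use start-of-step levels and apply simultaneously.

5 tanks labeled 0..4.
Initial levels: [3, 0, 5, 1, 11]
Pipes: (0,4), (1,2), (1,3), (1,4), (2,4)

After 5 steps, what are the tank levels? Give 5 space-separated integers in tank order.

Answer: 5 5 5 2 3

Derivation:
Step 1: flows [4->0,2->1,3->1,4->1,4->2] -> levels [4 3 5 0 8]
Step 2: flows [4->0,2->1,1->3,4->1,4->2] -> levels [5 4 5 1 5]
Step 3: flows [0=4,2->1,1->3,4->1,2=4] -> levels [5 5 4 2 4]
Step 4: flows [0->4,1->2,1->3,1->4,2=4] -> levels [4 2 5 3 6]
Step 5: flows [4->0,2->1,3->1,4->1,4->2] -> levels [5 5 5 2 3]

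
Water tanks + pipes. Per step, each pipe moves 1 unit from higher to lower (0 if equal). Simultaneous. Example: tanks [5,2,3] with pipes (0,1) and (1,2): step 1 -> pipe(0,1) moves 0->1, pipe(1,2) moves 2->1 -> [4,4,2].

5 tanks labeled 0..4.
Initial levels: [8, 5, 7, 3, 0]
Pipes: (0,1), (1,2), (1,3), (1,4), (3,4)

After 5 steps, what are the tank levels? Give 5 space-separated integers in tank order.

Step 1: flows [0->1,2->1,1->3,1->4,3->4] -> levels [7 5 6 3 2]
Step 2: flows [0->1,2->1,1->3,1->4,3->4] -> levels [6 5 5 3 4]
Step 3: flows [0->1,1=2,1->3,1->4,4->3] -> levels [5 4 5 5 4]
Step 4: flows [0->1,2->1,3->1,1=4,3->4] -> levels [4 7 4 3 5]
Step 5: flows [1->0,1->2,1->3,1->4,4->3] -> levels [5 3 5 5 5]

Answer: 5 3 5 5 5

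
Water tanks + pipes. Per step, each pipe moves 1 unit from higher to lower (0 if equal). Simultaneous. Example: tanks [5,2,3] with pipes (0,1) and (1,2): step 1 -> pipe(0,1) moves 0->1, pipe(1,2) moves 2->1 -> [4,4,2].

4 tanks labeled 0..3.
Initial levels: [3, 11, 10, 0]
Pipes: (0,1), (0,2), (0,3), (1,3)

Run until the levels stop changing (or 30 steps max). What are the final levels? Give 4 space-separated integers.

Answer: 6 7 6 5

Derivation:
Step 1: flows [1->0,2->0,0->3,1->3] -> levels [4 9 9 2]
Step 2: flows [1->0,2->0,0->3,1->3] -> levels [5 7 8 4]
Step 3: flows [1->0,2->0,0->3,1->3] -> levels [6 5 7 6]
Step 4: flows [0->1,2->0,0=3,3->1] -> levels [6 7 6 5]
Step 5: flows [1->0,0=2,0->3,1->3] -> levels [6 5 6 7]
Step 6: flows [0->1,0=2,3->0,3->1] -> levels [6 7 6 5]
  -> period-2 cycle: step 6 state = step 4 state; never stabilizes
  -> state at step 30: (30-4) mod 2 = 0, same as step 4 -> [6 7 6 5]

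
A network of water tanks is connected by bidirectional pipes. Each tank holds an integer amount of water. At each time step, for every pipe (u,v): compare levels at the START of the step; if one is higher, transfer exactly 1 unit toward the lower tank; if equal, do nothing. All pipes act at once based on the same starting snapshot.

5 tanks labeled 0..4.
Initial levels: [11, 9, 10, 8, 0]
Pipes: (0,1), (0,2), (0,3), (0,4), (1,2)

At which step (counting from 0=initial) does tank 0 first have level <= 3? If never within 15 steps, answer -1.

Step 1: flows [0->1,0->2,0->3,0->4,2->1] -> levels [7 11 10 9 1]
Step 2: flows [1->0,2->0,3->0,0->4,1->2] -> levels [9 9 10 8 2]
Step 3: flows [0=1,2->0,0->3,0->4,2->1] -> levels [8 10 8 9 3]
Step 4: flows [1->0,0=2,3->0,0->4,1->2] -> levels [9 8 9 8 4]
Step 5: flows [0->1,0=2,0->3,0->4,2->1] -> levels [6 10 8 9 5]
Step 6: flows [1->0,2->0,3->0,0->4,1->2] -> levels [8 8 8 8 6]
Step 7: flows [0=1,0=2,0=3,0->4,1=2] -> levels [7 8 8 8 7]
Step 8: flows [1->0,2->0,3->0,0=4,1=2] -> levels [10 7 7 7 7]
Step 9: flows [0->1,0->2,0->3,0->4,1=2] -> levels [6 8 8 8 8]
Step 10: flows [1->0,2->0,3->0,4->0,1=2] -> levels [10 7 7 7 7]
  -> period-2 cycle (repeats step 8); tank 0 never drops to <=3
Tank 0 never reaches <=3 within 15 steps

Answer: -1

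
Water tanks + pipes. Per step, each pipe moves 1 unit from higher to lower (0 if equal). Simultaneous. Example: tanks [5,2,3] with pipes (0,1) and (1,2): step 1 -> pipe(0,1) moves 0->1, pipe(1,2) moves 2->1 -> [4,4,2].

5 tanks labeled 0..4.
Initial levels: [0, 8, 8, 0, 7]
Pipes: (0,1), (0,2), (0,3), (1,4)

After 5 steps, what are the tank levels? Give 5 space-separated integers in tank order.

Answer: 3 6 5 4 5

Derivation:
Step 1: flows [1->0,2->0,0=3,1->4] -> levels [2 6 7 0 8]
Step 2: flows [1->0,2->0,0->3,4->1] -> levels [3 6 6 1 7]
Step 3: flows [1->0,2->0,0->3,4->1] -> levels [4 6 5 2 6]
Step 4: flows [1->0,2->0,0->3,1=4] -> levels [5 5 4 3 6]
Step 5: flows [0=1,0->2,0->3,4->1] -> levels [3 6 5 4 5]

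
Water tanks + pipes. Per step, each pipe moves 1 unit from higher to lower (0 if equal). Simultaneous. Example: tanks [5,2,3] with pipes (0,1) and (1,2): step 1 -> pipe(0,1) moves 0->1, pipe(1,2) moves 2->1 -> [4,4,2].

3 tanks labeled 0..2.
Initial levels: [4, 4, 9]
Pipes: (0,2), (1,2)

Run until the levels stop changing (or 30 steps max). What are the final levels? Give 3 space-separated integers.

Answer: 6 6 5

Derivation:
Step 1: flows [2->0,2->1] -> levels [5 5 7]
Step 2: flows [2->0,2->1] -> levels [6 6 5]
Step 3: flows [0->2,1->2] -> levels [5 5 7]
  -> period-2 cycle: step 3 state = step 1 state; never stabilizes
  -> state at step 30: (30-1) mod 2 = 1, same as step 2 -> [6 6 5]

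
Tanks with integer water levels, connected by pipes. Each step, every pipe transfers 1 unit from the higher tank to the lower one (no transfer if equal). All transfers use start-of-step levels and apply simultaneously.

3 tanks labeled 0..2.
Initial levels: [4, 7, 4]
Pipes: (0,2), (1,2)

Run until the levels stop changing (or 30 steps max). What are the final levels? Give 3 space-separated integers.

Answer: 5 5 5

Derivation:
Step 1: flows [0=2,1->2] -> levels [4 6 5]
Step 2: flows [2->0,1->2] -> levels [5 5 5]
Step 3: flows [0=2,1=2] -> levels [5 5 5]
  -> stable (no change)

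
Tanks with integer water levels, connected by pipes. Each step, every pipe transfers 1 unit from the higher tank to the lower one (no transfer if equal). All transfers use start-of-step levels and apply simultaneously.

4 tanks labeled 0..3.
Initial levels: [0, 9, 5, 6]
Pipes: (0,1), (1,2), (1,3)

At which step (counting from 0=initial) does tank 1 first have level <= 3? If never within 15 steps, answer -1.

Step 1: flows [1->0,1->2,1->3] -> levels [1 6 6 7]
Step 2: flows [1->0,1=2,3->1] -> levels [2 6 6 6]
Step 3: flows [1->0,1=2,1=3] -> levels [3 5 6 6]
Step 4: flows [1->0,2->1,3->1] -> levels [4 6 5 5]
Step 5: flows [1->0,1->2,1->3] -> levels [5 3 6 6]
Tank 1 first reaches <=3 at step 5

Answer: 5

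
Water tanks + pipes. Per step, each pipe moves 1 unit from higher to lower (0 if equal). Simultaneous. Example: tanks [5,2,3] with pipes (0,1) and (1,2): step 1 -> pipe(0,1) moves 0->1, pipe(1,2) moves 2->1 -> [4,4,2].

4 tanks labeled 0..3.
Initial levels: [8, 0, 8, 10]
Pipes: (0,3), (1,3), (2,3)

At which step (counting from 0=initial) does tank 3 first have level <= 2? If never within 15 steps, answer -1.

Answer: -1

Derivation:
Step 1: flows [3->0,3->1,3->2] -> levels [9 1 9 7]
Step 2: flows [0->3,3->1,2->3] -> levels [8 2 8 8]
Step 3: flows [0=3,3->1,2=3] -> levels [8 3 8 7]
Step 4: flows [0->3,3->1,2->3] -> levels [7 4 7 8]
Step 5: flows [3->0,3->1,3->2] -> levels [8 5 8 5]
Step 6: flows [0->3,1=3,2->3] -> levels [7 5 7 7]
Step 7: flows [0=3,3->1,2=3] -> levels [7 6 7 6]
Step 8: flows [0->3,1=3,2->3] -> levels [6 6 6 8]
Step 9: flows [3->0,3->1,3->2] -> levels [7 7 7 5]
Step 10: flows [0->3,1->3,2->3] -> levels [6 6 6 8]
  -> period-2 cycle (repeats step 8); tank 3 never drops to <=2
Tank 3 never reaches <=2 within 15 steps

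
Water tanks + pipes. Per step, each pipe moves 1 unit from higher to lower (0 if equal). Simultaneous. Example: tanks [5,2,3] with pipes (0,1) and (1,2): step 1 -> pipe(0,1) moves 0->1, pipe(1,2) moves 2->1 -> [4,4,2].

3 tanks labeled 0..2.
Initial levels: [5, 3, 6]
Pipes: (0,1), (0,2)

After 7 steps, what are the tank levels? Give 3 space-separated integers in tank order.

Step 1: flows [0->1,2->0] -> levels [5 4 5]
Step 2: flows [0->1,0=2] -> levels [4 5 5]
Step 3: flows [1->0,2->0] -> levels [6 4 4]
Step 4: flows [0->1,0->2] -> levels [4 5 5]
  -> period-2 cycle: step 4 state = step 2 state
  -> state at step 7: (7-2) mod 2 = 1, same as step 3 -> [6 4 4]

Answer: 6 4 4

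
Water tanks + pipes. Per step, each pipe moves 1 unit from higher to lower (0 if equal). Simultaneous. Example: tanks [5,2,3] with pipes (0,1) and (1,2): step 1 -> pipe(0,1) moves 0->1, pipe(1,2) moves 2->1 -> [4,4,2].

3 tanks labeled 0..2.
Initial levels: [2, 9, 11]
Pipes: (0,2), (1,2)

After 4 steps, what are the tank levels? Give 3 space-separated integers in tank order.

Step 1: flows [2->0,2->1] -> levels [3 10 9]
Step 2: flows [2->0,1->2] -> levels [4 9 9]
Step 3: flows [2->0,1=2] -> levels [5 9 8]
Step 4: flows [2->0,1->2] -> levels [6 8 8]

Answer: 6 8 8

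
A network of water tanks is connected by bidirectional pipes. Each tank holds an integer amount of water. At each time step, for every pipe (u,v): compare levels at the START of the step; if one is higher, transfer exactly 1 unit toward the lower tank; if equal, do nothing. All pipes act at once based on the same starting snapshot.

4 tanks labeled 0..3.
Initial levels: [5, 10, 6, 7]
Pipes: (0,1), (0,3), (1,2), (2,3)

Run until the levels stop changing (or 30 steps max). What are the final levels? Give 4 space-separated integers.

Answer: 7 7 7 7

Derivation:
Step 1: flows [1->0,3->0,1->2,3->2] -> levels [7 8 8 5]
Step 2: flows [1->0,0->3,1=2,2->3] -> levels [7 7 7 7]
Step 3: flows [0=1,0=3,1=2,2=3] -> levels [7 7 7 7]
  -> stable (no change)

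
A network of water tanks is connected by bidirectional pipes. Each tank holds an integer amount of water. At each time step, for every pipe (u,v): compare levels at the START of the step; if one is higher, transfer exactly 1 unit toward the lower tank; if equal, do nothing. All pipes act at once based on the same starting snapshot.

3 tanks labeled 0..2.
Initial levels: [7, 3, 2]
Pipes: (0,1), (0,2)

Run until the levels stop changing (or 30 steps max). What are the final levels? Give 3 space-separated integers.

Answer: 3 5 4

Derivation:
Step 1: flows [0->1,0->2] -> levels [5 4 3]
Step 2: flows [0->1,0->2] -> levels [3 5 4]
Step 3: flows [1->0,2->0] -> levels [5 4 3]
  -> period-2 cycle: step 3 state = step 1 state; never stabilizes
  -> state at step 30: (30-1) mod 2 = 1, same as step 2 -> [3 5 4]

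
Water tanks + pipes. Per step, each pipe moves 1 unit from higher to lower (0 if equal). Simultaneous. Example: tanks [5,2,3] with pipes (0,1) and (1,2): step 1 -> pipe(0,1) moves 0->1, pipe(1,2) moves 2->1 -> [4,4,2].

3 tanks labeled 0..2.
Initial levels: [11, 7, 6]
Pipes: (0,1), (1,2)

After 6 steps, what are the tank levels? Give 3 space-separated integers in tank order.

Answer: 8 8 8

Derivation:
Step 1: flows [0->1,1->2] -> levels [10 7 7]
Step 2: flows [0->1,1=2] -> levels [9 8 7]
Step 3: flows [0->1,1->2] -> levels [8 8 8]
Step 4: flows [0=1,1=2] -> levels [8 8 8]
  -> stable; steps 5..6 unchanged -> [8 8 8]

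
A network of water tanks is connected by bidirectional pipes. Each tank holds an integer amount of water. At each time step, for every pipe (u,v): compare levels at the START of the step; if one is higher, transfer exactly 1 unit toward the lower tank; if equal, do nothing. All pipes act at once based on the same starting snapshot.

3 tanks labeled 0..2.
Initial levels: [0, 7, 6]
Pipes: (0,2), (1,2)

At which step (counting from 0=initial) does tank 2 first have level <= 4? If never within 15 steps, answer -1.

Answer: 4

Derivation:
Step 1: flows [2->0,1->2] -> levels [1 6 6]
Step 2: flows [2->0,1=2] -> levels [2 6 5]
Step 3: flows [2->0,1->2] -> levels [3 5 5]
Step 4: flows [2->0,1=2] -> levels [4 5 4]
Tank 2 first reaches <=4 at step 4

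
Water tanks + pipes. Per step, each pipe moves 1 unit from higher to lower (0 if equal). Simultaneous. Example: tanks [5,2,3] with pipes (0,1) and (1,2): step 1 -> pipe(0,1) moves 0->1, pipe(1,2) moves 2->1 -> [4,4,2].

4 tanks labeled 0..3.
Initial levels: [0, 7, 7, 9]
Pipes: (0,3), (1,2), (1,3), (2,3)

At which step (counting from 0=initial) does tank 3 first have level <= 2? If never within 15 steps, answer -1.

Step 1: flows [3->0,1=2,3->1,3->2] -> levels [1 8 8 6]
Step 2: flows [3->0,1=2,1->3,2->3] -> levels [2 7 7 7]
Step 3: flows [3->0,1=2,1=3,2=3] -> levels [3 7 7 6]
Step 4: flows [3->0,1=2,1->3,2->3] -> levels [4 6 6 7]
Step 5: flows [3->0,1=2,3->1,3->2] -> levels [5 7 7 4]
Step 6: flows [0->3,1=2,1->3,2->3] -> levels [4 6 6 7]
  -> period-2 cycle (repeats step 4); tank 3 never drops to <=2
Tank 3 never reaches <=2 within 15 steps

Answer: -1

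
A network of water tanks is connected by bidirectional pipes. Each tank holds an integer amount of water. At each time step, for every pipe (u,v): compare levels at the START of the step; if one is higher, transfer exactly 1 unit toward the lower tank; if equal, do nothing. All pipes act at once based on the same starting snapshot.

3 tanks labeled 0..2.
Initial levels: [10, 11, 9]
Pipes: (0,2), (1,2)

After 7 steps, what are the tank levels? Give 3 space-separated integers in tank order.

Step 1: flows [0->2,1->2] -> levels [9 10 11]
Step 2: flows [2->0,2->1] -> levels [10 11 9]
  -> period-2 cycle: step 2 state = step 0 state
  -> state at step 7: (7-0) mod 2 = 1, same as step 1 -> [9 10 11]

Answer: 9 10 11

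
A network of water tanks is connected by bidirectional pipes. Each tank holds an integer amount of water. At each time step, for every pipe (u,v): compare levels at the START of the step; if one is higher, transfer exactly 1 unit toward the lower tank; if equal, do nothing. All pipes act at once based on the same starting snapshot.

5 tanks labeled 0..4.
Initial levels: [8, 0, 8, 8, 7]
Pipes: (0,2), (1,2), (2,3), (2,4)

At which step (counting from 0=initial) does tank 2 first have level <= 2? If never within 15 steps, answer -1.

Answer: -1

Derivation:
Step 1: flows [0=2,2->1,2=3,2->4] -> levels [8 1 6 8 8]
Step 2: flows [0->2,2->1,3->2,4->2] -> levels [7 2 8 7 7]
Step 3: flows [2->0,2->1,2->3,2->4] -> levels [8 3 4 8 8]
Step 4: flows [0->2,2->1,3->2,4->2] -> levels [7 4 6 7 7]
Step 5: flows [0->2,2->1,3->2,4->2] -> levels [6 5 8 6 6]
Step 6: flows [2->0,2->1,2->3,2->4] -> levels [7 6 4 7 7]
Step 7: flows [0->2,1->2,3->2,4->2] -> levels [6 5 8 6 6]
  -> period-2 cycle (repeats step 5); tank 2 never drops to <=2
Tank 2 never reaches <=2 within 15 steps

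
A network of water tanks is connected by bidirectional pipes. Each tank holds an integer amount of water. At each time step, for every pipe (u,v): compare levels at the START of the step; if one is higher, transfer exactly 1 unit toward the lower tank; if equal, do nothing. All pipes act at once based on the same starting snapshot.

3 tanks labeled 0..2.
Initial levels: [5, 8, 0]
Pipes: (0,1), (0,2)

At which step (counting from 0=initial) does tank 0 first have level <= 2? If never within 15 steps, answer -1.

Step 1: flows [1->0,0->2] -> levels [5 7 1]
Step 2: flows [1->0,0->2] -> levels [5 6 2]
Step 3: flows [1->0,0->2] -> levels [5 5 3]
Step 4: flows [0=1,0->2] -> levels [4 5 4]
Step 5: flows [1->0,0=2] -> levels [5 4 4]
Step 6: flows [0->1,0->2] -> levels [3 5 5]
Step 7: flows [1->0,2->0] -> levels [5 4 4]
  -> period-2 cycle (repeats step 5); tank 0 never drops to <=2
Tank 0 never reaches <=2 within 15 steps

Answer: -1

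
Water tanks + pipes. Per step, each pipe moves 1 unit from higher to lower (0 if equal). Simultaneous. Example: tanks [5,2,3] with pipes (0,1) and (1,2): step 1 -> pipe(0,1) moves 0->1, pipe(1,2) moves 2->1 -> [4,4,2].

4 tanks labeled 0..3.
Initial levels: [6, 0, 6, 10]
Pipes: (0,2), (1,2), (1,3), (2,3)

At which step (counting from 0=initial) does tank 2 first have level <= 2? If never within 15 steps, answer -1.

Step 1: flows [0=2,2->1,3->1,3->2] -> levels [6 2 6 8]
Step 2: flows [0=2,2->1,3->1,3->2] -> levels [6 4 6 6]
Step 3: flows [0=2,2->1,3->1,2=3] -> levels [6 6 5 5]
Step 4: flows [0->2,1->2,1->3,2=3] -> levels [5 4 7 6]
Step 5: flows [2->0,2->1,3->1,2->3] -> levels [6 6 4 6]
Step 6: flows [0->2,1->2,1=3,3->2] -> levels [5 5 7 5]
Step 7: flows [2->0,2->1,1=3,2->3] -> levels [6 6 4 6]
  -> period-2 cycle (repeats step 5); tank 2 never drops to <=2
Tank 2 never reaches <=2 within 15 steps

Answer: -1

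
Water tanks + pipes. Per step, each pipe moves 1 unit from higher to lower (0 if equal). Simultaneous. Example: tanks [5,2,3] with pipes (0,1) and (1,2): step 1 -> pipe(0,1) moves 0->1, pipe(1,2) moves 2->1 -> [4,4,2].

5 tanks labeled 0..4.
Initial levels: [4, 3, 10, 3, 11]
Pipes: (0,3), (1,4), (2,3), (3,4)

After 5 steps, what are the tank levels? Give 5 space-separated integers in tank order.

Answer: 5 7 6 8 5

Derivation:
Step 1: flows [0->3,4->1,2->3,4->3] -> levels [3 4 9 6 9]
Step 2: flows [3->0,4->1,2->3,4->3] -> levels [4 5 8 7 7]
Step 3: flows [3->0,4->1,2->3,3=4] -> levels [5 6 7 7 6]
Step 4: flows [3->0,1=4,2=3,3->4] -> levels [6 6 7 5 7]
Step 5: flows [0->3,4->1,2->3,4->3] -> levels [5 7 6 8 5]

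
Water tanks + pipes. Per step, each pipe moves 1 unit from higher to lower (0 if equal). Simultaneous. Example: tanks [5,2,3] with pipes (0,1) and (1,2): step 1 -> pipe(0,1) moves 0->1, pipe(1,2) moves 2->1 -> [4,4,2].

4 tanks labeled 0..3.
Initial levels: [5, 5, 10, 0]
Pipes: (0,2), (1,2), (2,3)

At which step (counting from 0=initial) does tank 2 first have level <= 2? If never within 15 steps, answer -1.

Answer: -1

Derivation:
Step 1: flows [2->0,2->1,2->3] -> levels [6 6 7 1]
Step 2: flows [2->0,2->1,2->3] -> levels [7 7 4 2]
Step 3: flows [0->2,1->2,2->3] -> levels [6 6 5 3]
Step 4: flows [0->2,1->2,2->3] -> levels [5 5 6 4]
Step 5: flows [2->0,2->1,2->3] -> levels [6 6 3 5]
Step 6: flows [0->2,1->2,3->2] -> levels [5 5 6 4]
  -> period-2 cycle (repeats step 4); tank 2 never drops to <=2
Tank 2 never reaches <=2 within 15 steps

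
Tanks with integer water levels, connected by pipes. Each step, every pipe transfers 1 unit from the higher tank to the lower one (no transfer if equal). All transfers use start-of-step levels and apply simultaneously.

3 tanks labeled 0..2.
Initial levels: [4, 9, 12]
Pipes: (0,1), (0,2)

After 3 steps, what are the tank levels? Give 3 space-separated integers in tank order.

Step 1: flows [1->0,2->0] -> levels [6 8 11]
Step 2: flows [1->0,2->0] -> levels [8 7 10]
Step 3: flows [0->1,2->0] -> levels [8 8 9]

Answer: 8 8 9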